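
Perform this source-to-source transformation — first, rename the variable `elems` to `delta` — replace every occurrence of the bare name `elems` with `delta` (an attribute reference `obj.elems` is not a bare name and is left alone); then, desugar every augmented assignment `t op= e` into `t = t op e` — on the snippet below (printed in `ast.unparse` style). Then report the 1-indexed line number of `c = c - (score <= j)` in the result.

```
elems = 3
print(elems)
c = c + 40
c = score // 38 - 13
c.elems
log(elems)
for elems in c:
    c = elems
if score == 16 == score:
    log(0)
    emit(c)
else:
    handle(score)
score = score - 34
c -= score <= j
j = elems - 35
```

Transformed code:
delta = 3
print(delta)
c = c + 40
c = score // 38 - 13
c.elems
log(delta)
for delta in c:
    c = delta
if score == 16 == score:
    log(0)
    emit(c)
else:
    handle(score)
score = score - 34
c = c - (score <= j)
j = delta - 35

15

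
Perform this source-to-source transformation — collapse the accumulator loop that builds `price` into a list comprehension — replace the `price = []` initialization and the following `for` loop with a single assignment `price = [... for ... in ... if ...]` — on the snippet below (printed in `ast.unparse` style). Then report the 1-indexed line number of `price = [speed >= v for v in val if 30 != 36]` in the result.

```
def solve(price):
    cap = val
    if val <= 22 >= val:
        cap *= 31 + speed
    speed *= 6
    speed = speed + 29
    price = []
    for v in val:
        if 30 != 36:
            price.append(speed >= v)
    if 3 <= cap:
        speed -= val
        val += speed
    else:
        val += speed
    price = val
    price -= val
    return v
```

7

Transformed code:
def solve(price):
    cap = val
    if val <= 22 >= val:
        cap *= 31 + speed
    speed *= 6
    speed = speed + 29
    price = [speed >= v for v in val if 30 != 36]
    if 3 <= cap:
        speed -= val
        val += speed
    else:
        val += speed
    price = val
    price -= val
    return v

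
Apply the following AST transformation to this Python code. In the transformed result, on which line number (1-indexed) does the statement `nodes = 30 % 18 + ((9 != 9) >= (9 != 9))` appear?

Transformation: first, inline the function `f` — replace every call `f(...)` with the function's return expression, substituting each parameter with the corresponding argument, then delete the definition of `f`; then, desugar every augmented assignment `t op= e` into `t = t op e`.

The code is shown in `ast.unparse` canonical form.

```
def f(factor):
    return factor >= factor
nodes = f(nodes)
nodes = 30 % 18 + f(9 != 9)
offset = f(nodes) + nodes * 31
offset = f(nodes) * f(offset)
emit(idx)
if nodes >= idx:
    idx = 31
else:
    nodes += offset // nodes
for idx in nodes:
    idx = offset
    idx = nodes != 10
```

Transformed code:
nodes = nodes >= nodes
nodes = 30 % 18 + ((9 != 9) >= (9 != 9))
offset = (nodes >= nodes) + nodes * 31
offset = (nodes >= nodes) * (offset >= offset)
emit(idx)
if nodes >= idx:
    idx = 31
else:
    nodes = nodes + offset // nodes
for idx in nodes:
    idx = offset
    idx = nodes != 10

2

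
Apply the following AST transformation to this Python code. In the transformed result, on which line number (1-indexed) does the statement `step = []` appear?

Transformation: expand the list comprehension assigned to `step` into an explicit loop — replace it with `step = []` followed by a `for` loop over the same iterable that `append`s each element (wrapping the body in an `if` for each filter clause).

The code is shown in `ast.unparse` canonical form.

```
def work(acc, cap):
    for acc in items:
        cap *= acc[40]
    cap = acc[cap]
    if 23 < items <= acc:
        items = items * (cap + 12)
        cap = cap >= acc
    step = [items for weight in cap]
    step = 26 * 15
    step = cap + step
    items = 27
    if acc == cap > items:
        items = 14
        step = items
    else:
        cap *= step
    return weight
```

8

Transformed code:
def work(acc, cap):
    for acc in items:
        cap *= acc[40]
    cap = acc[cap]
    if 23 < items <= acc:
        items = items * (cap + 12)
        cap = cap >= acc
    step = []
    for weight in cap:
        step.append(items)
    step = 26 * 15
    step = cap + step
    items = 27
    if acc == cap > items:
        items = 14
        step = items
    else:
        cap *= step
    return weight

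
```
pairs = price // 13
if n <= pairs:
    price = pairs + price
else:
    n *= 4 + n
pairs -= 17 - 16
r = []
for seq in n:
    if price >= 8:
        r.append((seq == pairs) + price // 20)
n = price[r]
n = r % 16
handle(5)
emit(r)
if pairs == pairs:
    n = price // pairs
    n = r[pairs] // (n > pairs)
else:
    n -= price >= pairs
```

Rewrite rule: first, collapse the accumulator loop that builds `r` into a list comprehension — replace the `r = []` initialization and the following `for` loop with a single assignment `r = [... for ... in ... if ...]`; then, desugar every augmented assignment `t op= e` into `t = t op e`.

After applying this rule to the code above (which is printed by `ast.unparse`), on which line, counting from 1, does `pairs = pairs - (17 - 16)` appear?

Transformed code:
pairs = price // 13
if n <= pairs:
    price = pairs + price
else:
    n = n * (4 + n)
pairs = pairs - (17 - 16)
r = [(seq == pairs) + price // 20 for seq in n if price >= 8]
n = price[r]
n = r % 16
handle(5)
emit(r)
if pairs == pairs:
    n = price // pairs
    n = r[pairs] // (n > pairs)
else:
    n = n - (price >= pairs)

6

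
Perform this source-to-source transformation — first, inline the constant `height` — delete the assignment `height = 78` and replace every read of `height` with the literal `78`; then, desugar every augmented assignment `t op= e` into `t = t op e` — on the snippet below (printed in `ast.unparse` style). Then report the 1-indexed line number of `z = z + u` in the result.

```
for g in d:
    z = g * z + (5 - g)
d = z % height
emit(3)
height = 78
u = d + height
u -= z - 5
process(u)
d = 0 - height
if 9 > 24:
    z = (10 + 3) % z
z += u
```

Transformed code:
for g in d:
    z = g * z + (5 - g)
d = z % 78
emit(3)
u = d + 78
u = u - (z - 5)
process(u)
d = 0 - 78
if 9 > 24:
    z = (10 + 3) % z
z = z + u

11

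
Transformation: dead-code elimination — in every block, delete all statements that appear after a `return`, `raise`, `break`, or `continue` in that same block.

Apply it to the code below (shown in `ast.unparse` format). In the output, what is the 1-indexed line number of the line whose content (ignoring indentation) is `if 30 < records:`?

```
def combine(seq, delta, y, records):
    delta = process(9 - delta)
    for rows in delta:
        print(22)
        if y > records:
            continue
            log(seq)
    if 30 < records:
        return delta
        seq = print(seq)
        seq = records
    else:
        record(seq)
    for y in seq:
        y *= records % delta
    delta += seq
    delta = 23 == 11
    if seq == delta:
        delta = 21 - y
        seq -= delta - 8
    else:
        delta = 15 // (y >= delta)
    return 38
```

7

Transformed code:
def combine(seq, delta, y, records):
    delta = process(9 - delta)
    for rows in delta:
        print(22)
        if y > records:
            continue
    if 30 < records:
        return delta
    else:
        record(seq)
    for y in seq:
        y *= records % delta
    delta += seq
    delta = 23 == 11
    if seq == delta:
        delta = 21 - y
        seq -= delta - 8
    else:
        delta = 15 // (y >= delta)
    return 38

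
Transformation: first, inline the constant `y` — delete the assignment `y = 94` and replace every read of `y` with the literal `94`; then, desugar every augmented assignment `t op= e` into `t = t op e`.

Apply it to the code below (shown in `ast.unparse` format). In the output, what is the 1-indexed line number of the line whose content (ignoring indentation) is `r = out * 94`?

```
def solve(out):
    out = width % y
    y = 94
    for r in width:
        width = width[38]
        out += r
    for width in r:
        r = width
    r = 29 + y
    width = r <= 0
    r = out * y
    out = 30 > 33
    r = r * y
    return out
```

Transformed code:
def solve(out):
    out = width % 94
    for r in width:
        width = width[38]
        out = out + r
    for width in r:
        r = width
    r = 29 + 94
    width = r <= 0
    r = out * 94
    out = 30 > 33
    r = r * 94
    return out

10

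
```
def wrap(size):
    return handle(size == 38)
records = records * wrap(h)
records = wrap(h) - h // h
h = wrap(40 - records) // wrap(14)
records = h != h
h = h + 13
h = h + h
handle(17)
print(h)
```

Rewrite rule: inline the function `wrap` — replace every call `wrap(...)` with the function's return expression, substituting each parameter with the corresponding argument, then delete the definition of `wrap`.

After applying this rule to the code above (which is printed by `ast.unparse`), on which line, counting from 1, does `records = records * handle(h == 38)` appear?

1

Transformed code:
records = records * handle(h == 38)
records = handle(h == 38) - h // h
h = handle(40 - records == 38) // handle(14 == 38)
records = h != h
h = h + 13
h = h + h
handle(17)
print(h)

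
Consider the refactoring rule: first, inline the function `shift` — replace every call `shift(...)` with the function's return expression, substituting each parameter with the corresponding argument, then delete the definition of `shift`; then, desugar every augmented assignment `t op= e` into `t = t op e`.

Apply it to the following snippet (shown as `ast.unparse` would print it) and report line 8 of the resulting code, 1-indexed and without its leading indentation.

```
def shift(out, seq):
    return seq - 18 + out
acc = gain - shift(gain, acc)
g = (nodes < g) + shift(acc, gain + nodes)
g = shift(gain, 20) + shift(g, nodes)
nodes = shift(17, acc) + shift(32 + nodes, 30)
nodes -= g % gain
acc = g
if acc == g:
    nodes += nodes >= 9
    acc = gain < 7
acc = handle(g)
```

Transformed code:
acc = gain - (acc - 18 + gain)
g = (nodes < g) + (gain + nodes - 18 + acc)
g = 20 - 18 + gain + (nodes - 18 + g)
nodes = acc - 18 + 17 + (30 - 18 + (32 + nodes))
nodes = nodes - g % gain
acc = g
if acc == g:
    nodes = nodes + (nodes >= 9)
    acc = gain < 7
acc = handle(g)

nodes = nodes + (nodes >= 9)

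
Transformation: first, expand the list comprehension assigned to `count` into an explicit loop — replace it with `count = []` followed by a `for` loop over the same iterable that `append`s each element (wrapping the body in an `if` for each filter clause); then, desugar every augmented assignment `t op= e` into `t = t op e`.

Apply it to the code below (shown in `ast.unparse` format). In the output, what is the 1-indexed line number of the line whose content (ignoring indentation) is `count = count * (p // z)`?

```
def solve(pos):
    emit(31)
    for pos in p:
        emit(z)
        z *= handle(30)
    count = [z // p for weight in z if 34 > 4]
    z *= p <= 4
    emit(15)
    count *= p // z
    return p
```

Transformed code:
def solve(pos):
    emit(31)
    for pos in p:
        emit(z)
        z = z * handle(30)
    count = []
    for weight in z:
        if 34 > 4:
            count.append(z // p)
    z = z * (p <= 4)
    emit(15)
    count = count * (p // z)
    return p

12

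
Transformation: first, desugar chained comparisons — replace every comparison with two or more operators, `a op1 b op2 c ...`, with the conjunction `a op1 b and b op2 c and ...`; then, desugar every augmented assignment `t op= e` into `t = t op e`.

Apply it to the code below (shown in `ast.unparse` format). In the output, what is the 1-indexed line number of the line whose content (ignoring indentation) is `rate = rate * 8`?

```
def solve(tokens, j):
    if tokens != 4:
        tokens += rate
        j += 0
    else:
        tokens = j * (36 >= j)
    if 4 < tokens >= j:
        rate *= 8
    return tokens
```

Transformed code:
def solve(tokens, j):
    if tokens != 4:
        tokens = tokens + rate
        j = j + 0
    else:
        tokens = j * (36 >= j)
    if 4 < tokens and tokens >= j:
        rate = rate * 8
    return tokens

8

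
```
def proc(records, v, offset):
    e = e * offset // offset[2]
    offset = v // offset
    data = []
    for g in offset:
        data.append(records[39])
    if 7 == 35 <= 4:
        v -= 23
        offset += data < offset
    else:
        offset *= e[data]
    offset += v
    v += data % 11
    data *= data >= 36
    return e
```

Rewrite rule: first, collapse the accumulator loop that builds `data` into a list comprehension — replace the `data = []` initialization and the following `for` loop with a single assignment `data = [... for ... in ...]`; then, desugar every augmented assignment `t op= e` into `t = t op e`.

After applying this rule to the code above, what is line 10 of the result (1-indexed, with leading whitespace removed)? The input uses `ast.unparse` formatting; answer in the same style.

offset = offset + v

Transformed code:
def proc(records, v, offset):
    e = e * offset // offset[2]
    offset = v // offset
    data = [records[39] for g in offset]
    if 7 == 35 <= 4:
        v = v - 23
        offset = offset + (data < offset)
    else:
        offset = offset * e[data]
    offset = offset + v
    v = v + data % 11
    data = data * (data >= 36)
    return e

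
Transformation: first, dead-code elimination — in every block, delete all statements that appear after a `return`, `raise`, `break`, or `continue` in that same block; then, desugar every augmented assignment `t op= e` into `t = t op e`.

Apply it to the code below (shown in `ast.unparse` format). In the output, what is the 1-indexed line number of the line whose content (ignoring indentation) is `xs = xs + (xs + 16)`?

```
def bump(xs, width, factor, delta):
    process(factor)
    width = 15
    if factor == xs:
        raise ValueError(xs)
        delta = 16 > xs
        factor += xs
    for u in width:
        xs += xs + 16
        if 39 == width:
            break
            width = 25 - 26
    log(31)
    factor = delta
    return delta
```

7

Transformed code:
def bump(xs, width, factor, delta):
    process(factor)
    width = 15
    if factor == xs:
        raise ValueError(xs)
    for u in width:
        xs = xs + (xs + 16)
        if 39 == width:
            break
    log(31)
    factor = delta
    return delta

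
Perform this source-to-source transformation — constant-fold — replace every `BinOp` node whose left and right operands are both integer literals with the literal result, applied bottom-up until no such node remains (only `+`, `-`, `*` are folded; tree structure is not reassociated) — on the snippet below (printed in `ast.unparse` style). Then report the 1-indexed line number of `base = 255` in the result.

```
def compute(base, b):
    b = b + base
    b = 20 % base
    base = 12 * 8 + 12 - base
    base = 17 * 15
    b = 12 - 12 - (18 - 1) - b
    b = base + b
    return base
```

Transformed code:
def compute(base, b):
    b = b + base
    b = 20 % base
    base = 108 - base
    base = 255
    b = -17 - b
    b = base + b
    return base

5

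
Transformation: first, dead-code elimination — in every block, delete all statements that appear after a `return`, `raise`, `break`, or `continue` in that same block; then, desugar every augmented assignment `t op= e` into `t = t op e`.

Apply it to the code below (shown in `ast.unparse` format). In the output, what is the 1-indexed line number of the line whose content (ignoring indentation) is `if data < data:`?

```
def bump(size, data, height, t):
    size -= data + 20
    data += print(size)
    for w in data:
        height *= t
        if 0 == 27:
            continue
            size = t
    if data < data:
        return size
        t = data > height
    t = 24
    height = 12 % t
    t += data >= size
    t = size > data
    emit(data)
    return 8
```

Transformed code:
def bump(size, data, height, t):
    size = size - (data + 20)
    data = data + print(size)
    for w in data:
        height = height * t
        if 0 == 27:
            continue
    if data < data:
        return size
    t = 24
    height = 12 % t
    t = t + (data >= size)
    t = size > data
    emit(data)
    return 8

8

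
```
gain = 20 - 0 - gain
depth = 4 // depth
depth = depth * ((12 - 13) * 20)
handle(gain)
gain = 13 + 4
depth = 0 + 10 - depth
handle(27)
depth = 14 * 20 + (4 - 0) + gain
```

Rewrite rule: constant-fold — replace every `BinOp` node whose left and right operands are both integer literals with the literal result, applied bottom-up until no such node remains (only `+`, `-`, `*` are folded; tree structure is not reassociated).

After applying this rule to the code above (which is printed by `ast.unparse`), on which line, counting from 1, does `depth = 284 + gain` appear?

8

Transformed code:
gain = 20 - gain
depth = 4 // depth
depth = depth * -20
handle(gain)
gain = 17
depth = 10 - depth
handle(27)
depth = 284 + gain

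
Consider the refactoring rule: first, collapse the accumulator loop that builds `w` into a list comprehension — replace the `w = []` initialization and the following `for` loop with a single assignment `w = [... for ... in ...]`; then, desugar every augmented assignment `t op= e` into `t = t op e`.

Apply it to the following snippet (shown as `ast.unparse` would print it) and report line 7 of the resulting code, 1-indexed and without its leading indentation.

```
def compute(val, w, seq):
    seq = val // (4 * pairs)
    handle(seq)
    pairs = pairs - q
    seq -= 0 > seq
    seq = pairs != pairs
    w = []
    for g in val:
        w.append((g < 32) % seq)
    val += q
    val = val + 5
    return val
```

w = [(g < 32) % seq for g in val]

Transformed code:
def compute(val, w, seq):
    seq = val // (4 * pairs)
    handle(seq)
    pairs = pairs - q
    seq = seq - (0 > seq)
    seq = pairs != pairs
    w = [(g < 32) % seq for g in val]
    val = val + q
    val = val + 5
    return val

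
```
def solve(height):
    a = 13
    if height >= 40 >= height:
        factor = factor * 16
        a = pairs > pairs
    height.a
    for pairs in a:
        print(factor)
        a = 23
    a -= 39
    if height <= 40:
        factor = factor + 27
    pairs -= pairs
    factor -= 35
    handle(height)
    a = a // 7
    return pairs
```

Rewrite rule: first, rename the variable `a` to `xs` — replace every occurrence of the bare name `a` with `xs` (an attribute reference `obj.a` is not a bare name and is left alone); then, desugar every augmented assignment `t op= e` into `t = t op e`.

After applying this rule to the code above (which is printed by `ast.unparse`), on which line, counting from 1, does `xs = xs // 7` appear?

16

Transformed code:
def solve(height):
    xs = 13
    if height >= 40 >= height:
        factor = factor * 16
        xs = pairs > pairs
    height.a
    for pairs in xs:
        print(factor)
        xs = 23
    xs = xs - 39
    if height <= 40:
        factor = factor + 27
    pairs = pairs - pairs
    factor = factor - 35
    handle(height)
    xs = xs // 7
    return pairs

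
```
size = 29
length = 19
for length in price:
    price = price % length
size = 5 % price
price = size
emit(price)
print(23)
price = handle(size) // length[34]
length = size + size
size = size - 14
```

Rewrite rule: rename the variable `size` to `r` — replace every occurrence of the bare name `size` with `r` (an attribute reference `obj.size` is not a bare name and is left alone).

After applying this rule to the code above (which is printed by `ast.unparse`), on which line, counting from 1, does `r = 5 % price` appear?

Transformed code:
r = 29
length = 19
for length in price:
    price = price % length
r = 5 % price
price = r
emit(price)
print(23)
price = handle(r) // length[34]
length = r + r
r = r - 14

5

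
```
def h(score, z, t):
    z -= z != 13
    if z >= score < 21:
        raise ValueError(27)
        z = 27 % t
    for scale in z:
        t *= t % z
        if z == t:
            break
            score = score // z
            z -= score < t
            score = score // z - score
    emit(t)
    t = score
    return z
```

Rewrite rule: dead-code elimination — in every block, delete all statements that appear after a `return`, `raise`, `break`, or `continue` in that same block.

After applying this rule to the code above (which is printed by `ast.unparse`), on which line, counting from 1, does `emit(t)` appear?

9

Transformed code:
def h(score, z, t):
    z -= z != 13
    if z >= score < 21:
        raise ValueError(27)
    for scale in z:
        t *= t % z
        if z == t:
            break
    emit(t)
    t = score
    return z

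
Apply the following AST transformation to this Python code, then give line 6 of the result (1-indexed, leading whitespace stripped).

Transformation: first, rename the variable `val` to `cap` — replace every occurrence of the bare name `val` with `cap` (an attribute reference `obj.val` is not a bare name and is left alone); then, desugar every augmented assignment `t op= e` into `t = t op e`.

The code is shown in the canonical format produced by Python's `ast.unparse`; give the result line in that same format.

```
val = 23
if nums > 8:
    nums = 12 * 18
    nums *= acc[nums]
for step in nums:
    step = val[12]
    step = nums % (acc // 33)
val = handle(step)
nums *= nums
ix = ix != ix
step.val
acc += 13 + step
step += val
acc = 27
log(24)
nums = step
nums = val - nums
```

step = cap[12]

Transformed code:
cap = 23
if nums > 8:
    nums = 12 * 18
    nums = nums * acc[nums]
for step in nums:
    step = cap[12]
    step = nums % (acc // 33)
cap = handle(step)
nums = nums * nums
ix = ix != ix
step.val
acc = acc + (13 + step)
step = step + cap
acc = 27
log(24)
nums = step
nums = cap - nums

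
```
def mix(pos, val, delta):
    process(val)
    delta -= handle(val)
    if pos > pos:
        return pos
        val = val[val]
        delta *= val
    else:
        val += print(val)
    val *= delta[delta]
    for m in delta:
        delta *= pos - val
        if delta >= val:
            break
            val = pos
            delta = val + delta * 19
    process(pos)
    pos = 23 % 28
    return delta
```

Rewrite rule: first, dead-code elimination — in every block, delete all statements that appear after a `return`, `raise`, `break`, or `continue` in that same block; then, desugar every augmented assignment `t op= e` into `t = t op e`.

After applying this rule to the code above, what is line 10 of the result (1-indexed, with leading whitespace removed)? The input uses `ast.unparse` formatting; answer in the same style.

Transformed code:
def mix(pos, val, delta):
    process(val)
    delta = delta - handle(val)
    if pos > pos:
        return pos
    else:
        val = val + print(val)
    val = val * delta[delta]
    for m in delta:
        delta = delta * (pos - val)
        if delta >= val:
            break
    process(pos)
    pos = 23 % 28
    return delta

delta = delta * (pos - val)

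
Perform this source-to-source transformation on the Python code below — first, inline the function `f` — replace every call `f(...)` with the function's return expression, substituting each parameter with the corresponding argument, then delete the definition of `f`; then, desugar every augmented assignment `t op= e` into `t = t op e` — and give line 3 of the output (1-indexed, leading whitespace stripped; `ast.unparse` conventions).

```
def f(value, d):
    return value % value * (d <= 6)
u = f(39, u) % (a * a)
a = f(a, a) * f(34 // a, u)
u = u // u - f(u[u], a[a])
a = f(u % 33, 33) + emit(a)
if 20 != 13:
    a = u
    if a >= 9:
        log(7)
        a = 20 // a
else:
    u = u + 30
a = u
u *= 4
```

u = u // u - u[u] % u[u] * (a[a] <= 6)

Transformed code:
u = 39 % 39 * (u <= 6) % (a * a)
a = a % a * (a <= 6) * (34 // a % (34 // a) * (u <= 6))
u = u // u - u[u] % u[u] * (a[a] <= 6)
a = u % 33 % (u % 33) * (33 <= 6) + emit(a)
if 20 != 13:
    a = u
    if a >= 9:
        log(7)
        a = 20 // a
else:
    u = u + 30
a = u
u = u * 4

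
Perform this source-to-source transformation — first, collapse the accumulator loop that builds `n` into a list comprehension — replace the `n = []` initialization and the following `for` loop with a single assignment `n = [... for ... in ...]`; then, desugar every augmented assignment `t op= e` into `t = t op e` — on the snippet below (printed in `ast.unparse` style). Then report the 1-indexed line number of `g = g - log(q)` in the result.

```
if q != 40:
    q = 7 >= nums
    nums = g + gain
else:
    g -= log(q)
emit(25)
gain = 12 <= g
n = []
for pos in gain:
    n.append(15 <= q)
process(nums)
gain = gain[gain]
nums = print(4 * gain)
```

5

Transformed code:
if q != 40:
    q = 7 >= nums
    nums = g + gain
else:
    g = g - log(q)
emit(25)
gain = 12 <= g
n = [15 <= q for pos in gain]
process(nums)
gain = gain[gain]
nums = print(4 * gain)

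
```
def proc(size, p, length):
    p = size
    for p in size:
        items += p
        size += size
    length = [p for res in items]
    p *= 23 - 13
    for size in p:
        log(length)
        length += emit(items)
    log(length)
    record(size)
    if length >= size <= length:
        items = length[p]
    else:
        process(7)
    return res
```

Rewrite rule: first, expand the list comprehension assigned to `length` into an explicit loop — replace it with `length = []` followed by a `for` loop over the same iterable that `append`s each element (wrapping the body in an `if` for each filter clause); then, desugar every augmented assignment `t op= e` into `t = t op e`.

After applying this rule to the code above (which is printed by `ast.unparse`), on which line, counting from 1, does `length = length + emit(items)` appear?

Transformed code:
def proc(size, p, length):
    p = size
    for p in size:
        items = items + p
        size = size + size
    length = []
    for res in items:
        length.append(p)
    p = p * (23 - 13)
    for size in p:
        log(length)
        length = length + emit(items)
    log(length)
    record(size)
    if length >= size <= length:
        items = length[p]
    else:
        process(7)
    return res

12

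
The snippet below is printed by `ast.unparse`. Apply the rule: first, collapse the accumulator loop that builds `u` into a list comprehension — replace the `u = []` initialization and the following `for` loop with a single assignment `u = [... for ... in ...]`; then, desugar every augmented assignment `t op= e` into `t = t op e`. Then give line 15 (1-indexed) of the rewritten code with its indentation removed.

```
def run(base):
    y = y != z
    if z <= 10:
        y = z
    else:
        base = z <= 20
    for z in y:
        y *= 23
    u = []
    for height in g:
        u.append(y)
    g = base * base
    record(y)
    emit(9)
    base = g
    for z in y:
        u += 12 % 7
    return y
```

Transformed code:
def run(base):
    y = y != z
    if z <= 10:
        y = z
    else:
        base = z <= 20
    for z in y:
        y = y * 23
    u = [y for height in g]
    g = base * base
    record(y)
    emit(9)
    base = g
    for z in y:
        u = u + 12 % 7
    return y

u = u + 12 % 7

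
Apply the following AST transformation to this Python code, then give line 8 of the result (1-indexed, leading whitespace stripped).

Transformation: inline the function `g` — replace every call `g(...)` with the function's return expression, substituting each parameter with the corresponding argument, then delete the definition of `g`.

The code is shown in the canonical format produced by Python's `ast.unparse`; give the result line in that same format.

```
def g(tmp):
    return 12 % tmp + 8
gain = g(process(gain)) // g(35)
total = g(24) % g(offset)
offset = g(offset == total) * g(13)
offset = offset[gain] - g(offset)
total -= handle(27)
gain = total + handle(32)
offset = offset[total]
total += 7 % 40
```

Transformed code:
gain = (12 % process(gain) + 8) // (12 % 35 + 8)
total = (12 % 24 + 8) % (12 % offset + 8)
offset = (12 % (offset == total) + 8) * (12 % 13 + 8)
offset = offset[gain] - (12 % offset + 8)
total -= handle(27)
gain = total + handle(32)
offset = offset[total]
total += 7 % 40

total += 7 % 40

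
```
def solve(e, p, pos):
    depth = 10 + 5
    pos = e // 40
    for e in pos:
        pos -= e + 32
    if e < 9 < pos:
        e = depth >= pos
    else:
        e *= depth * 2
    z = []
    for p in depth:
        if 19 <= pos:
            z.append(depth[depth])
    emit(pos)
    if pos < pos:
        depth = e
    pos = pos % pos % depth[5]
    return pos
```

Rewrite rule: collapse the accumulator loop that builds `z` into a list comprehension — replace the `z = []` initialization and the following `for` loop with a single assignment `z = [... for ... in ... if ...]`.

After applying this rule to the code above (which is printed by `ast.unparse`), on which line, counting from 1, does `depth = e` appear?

13

Transformed code:
def solve(e, p, pos):
    depth = 10 + 5
    pos = e // 40
    for e in pos:
        pos -= e + 32
    if e < 9 < pos:
        e = depth >= pos
    else:
        e *= depth * 2
    z = [depth[depth] for p in depth if 19 <= pos]
    emit(pos)
    if pos < pos:
        depth = e
    pos = pos % pos % depth[5]
    return pos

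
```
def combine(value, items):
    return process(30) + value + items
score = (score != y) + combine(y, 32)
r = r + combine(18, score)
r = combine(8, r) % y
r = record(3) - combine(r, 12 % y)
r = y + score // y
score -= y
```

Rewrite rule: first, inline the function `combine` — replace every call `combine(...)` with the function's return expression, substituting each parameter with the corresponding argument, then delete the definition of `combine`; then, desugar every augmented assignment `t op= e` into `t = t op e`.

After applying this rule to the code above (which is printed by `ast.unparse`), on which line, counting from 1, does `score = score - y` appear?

6

Transformed code:
score = (score != y) + (process(30) + y + 32)
r = r + (process(30) + 18 + score)
r = (process(30) + 8 + r) % y
r = record(3) - (process(30) + r + 12 % y)
r = y + score // y
score = score - y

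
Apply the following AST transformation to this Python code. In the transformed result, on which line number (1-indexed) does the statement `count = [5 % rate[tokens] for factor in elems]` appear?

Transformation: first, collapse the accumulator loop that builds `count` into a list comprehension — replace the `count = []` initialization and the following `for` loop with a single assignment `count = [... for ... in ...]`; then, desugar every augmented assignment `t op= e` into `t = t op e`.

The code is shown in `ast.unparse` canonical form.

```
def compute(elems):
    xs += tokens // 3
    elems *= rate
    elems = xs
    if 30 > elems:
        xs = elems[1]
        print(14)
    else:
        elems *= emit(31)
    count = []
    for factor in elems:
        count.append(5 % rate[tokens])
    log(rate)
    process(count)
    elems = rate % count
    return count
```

10

Transformed code:
def compute(elems):
    xs = xs + tokens // 3
    elems = elems * rate
    elems = xs
    if 30 > elems:
        xs = elems[1]
        print(14)
    else:
        elems = elems * emit(31)
    count = [5 % rate[tokens] for factor in elems]
    log(rate)
    process(count)
    elems = rate % count
    return count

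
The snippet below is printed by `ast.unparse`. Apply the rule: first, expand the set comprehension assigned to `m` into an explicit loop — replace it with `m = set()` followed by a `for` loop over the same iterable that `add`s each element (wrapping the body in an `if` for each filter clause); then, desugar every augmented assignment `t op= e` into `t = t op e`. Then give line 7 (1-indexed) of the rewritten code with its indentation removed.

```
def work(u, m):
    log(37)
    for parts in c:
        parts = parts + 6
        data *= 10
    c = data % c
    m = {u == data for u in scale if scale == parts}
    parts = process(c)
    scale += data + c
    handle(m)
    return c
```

m = set()

Transformed code:
def work(u, m):
    log(37)
    for parts in c:
        parts = parts + 6
        data = data * 10
    c = data % c
    m = set()
    for u in scale:
        if scale == parts:
            m.add(u == data)
    parts = process(c)
    scale = scale + (data + c)
    handle(m)
    return c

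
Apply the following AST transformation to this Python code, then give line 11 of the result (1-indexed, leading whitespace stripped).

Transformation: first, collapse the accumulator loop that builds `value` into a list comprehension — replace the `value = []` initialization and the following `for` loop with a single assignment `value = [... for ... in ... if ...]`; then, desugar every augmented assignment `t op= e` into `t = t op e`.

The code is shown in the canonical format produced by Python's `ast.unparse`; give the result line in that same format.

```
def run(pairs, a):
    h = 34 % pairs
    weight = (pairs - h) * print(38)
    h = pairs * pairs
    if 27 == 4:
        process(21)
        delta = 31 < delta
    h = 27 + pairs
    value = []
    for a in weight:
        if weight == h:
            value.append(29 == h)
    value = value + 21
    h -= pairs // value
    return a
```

h = h - pairs // value

Transformed code:
def run(pairs, a):
    h = 34 % pairs
    weight = (pairs - h) * print(38)
    h = pairs * pairs
    if 27 == 4:
        process(21)
        delta = 31 < delta
    h = 27 + pairs
    value = [29 == h for a in weight if weight == h]
    value = value + 21
    h = h - pairs // value
    return a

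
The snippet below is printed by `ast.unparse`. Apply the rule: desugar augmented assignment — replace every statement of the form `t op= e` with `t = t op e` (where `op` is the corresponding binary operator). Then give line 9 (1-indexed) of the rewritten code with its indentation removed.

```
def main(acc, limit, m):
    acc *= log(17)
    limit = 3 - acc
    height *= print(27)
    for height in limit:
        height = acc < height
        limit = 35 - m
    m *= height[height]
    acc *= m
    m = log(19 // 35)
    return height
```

Transformed code:
def main(acc, limit, m):
    acc = acc * log(17)
    limit = 3 - acc
    height = height * print(27)
    for height in limit:
        height = acc < height
        limit = 35 - m
    m = m * height[height]
    acc = acc * m
    m = log(19 // 35)
    return height

acc = acc * m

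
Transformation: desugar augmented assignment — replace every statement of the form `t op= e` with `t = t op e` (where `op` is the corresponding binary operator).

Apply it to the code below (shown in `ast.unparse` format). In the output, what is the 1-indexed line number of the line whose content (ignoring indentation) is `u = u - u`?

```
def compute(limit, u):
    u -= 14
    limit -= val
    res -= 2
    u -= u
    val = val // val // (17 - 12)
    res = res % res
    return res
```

Transformed code:
def compute(limit, u):
    u = u - 14
    limit = limit - val
    res = res - 2
    u = u - u
    val = val // val // (17 - 12)
    res = res % res
    return res

5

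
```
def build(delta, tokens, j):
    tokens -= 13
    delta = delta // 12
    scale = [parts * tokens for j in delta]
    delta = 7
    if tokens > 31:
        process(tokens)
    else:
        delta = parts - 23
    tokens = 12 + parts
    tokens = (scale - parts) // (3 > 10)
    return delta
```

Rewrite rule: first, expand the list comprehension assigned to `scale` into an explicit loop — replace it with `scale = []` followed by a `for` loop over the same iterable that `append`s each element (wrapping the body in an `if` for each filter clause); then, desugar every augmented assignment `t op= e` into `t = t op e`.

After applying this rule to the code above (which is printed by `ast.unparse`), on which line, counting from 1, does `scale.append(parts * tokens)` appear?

6

Transformed code:
def build(delta, tokens, j):
    tokens = tokens - 13
    delta = delta // 12
    scale = []
    for j in delta:
        scale.append(parts * tokens)
    delta = 7
    if tokens > 31:
        process(tokens)
    else:
        delta = parts - 23
    tokens = 12 + parts
    tokens = (scale - parts) // (3 > 10)
    return delta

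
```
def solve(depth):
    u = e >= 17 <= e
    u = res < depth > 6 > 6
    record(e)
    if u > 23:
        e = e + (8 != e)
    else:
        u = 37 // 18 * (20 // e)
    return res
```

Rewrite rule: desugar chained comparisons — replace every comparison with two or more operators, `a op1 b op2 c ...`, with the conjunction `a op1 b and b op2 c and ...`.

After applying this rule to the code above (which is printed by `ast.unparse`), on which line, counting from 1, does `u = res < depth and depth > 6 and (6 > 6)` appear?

3

Transformed code:
def solve(depth):
    u = e >= 17 and 17 <= e
    u = res < depth and depth > 6 and (6 > 6)
    record(e)
    if u > 23:
        e = e + (8 != e)
    else:
        u = 37 // 18 * (20 // e)
    return res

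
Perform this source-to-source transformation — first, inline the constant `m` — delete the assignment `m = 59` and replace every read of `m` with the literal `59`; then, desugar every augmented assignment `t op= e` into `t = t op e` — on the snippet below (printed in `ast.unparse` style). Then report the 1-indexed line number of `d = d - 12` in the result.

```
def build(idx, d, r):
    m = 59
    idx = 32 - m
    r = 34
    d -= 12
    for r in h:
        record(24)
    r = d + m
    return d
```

4

Transformed code:
def build(idx, d, r):
    idx = 32 - 59
    r = 34
    d = d - 12
    for r in h:
        record(24)
    r = d + 59
    return d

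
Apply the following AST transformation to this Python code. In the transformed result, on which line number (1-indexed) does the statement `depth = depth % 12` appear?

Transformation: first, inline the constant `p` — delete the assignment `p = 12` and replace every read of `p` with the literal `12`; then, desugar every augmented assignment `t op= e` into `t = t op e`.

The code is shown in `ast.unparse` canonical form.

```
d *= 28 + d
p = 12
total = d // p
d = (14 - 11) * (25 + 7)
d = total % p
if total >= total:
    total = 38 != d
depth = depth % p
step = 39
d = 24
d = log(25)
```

Transformed code:
d = d * (28 + d)
total = d // 12
d = (14 - 11) * (25 + 7)
d = total % 12
if total >= total:
    total = 38 != d
depth = depth % 12
step = 39
d = 24
d = log(25)

7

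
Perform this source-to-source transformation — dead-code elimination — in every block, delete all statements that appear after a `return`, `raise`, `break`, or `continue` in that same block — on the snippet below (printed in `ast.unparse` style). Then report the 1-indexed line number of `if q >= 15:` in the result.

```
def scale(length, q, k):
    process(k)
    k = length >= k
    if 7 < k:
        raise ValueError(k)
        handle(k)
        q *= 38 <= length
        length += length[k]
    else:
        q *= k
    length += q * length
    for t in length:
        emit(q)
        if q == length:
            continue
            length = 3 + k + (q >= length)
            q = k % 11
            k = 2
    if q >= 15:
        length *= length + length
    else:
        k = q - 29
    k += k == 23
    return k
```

Transformed code:
def scale(length, q, k):
    process(k)
    k = length >= k
    if 7 < k:
        raise ValueError(k)
    else:
        q *= k
    length += q * length
    for t in length:
        emit(q)
        if q == length:
            continue
    if q >= 15:
        length *= length + length
    else:
        k = q - 29
    k += k == 23
    return k

13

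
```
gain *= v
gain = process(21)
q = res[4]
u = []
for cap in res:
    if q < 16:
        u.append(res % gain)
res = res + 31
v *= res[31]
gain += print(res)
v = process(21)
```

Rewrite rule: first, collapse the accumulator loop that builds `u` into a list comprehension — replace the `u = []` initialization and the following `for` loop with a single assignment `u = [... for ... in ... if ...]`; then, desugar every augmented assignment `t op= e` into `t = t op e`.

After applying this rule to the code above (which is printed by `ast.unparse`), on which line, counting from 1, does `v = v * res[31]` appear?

Transformed code:
gain = gain * v
gain = process(21)
q = res[4]
u = [res % gain for cap in res if q < 16]
res = res + 31
v = v * res[31]
gain = gain + print(res)
v = process(21)

6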